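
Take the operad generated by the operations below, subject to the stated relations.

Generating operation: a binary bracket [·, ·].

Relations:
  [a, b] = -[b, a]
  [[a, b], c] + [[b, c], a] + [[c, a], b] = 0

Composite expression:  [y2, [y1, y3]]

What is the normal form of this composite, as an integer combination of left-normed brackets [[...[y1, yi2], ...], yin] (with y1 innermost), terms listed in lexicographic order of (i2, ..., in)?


-[[y1, y3], y2]

Left-normed coefficients sit on the y1-initial expansion words.
Composite bracket: [y2, [y1, y3]]
Under [a, b] = ab - ba we get 4 signed associative words (2^2 = 4).
Collect the words opening with y1:
  y1y3y2 appears with sign -1, giving the term -[[y1, y3], y2]


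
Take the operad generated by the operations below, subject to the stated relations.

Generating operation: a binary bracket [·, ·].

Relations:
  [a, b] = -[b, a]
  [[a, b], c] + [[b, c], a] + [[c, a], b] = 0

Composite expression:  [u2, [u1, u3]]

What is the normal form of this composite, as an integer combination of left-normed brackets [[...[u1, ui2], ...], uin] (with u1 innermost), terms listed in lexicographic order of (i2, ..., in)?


In the tensor algebra, words opening u1 carry the u1-anchored form.
Composite bracket: [u2, [u1, u3]]
Each bracket splits as ab - ba, giving 4 signed words (2^2 = 4).
The u1-initial words carry the normal form:
  sign of u1u3u2 is -1, so it contributes -[[u1, u3], u2]

-[[u1, u3], u2]


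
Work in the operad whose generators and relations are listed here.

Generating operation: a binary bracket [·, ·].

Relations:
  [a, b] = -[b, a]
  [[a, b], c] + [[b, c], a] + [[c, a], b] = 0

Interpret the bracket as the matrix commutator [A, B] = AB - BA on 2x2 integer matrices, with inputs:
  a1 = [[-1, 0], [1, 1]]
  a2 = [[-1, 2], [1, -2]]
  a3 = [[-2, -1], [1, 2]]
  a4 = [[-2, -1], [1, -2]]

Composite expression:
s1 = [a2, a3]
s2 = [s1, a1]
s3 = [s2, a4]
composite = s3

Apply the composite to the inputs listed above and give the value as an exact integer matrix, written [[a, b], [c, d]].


[a2, a3] = [[3, 7], [-5, -3]]
[[a2, a3], a1] = [[7, 14], [4, -7]]
[[[a2, a3], a1], a4] = [[18, -14], [-14, -18]]

[[18, -14], [-14, -18]]


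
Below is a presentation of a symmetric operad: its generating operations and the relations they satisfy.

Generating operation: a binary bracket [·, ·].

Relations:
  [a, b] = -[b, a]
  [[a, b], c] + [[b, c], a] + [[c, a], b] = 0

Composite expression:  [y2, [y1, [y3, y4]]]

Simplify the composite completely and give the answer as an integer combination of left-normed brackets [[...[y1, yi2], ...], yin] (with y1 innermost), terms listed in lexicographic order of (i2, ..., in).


-[[[y1, y3], y4], y2] + [[[y1, y4], y3], y2]

A multilinear Lie element is pinned by y1-initial words (y1 innermost).
Composite bracket: [y2, [y1, [y3, y4]]]
Applying ab - ba throughout gives 8 signed words (2^3 = 8).
Collect the words opening with y1:
  y1y3y4y2 appears with sign -1, giving the term -[[[y1, y3], y4], y2]
  y1y4y3y2 appears with sign +1, giving the term +[[[y1, y4], y3], y2]


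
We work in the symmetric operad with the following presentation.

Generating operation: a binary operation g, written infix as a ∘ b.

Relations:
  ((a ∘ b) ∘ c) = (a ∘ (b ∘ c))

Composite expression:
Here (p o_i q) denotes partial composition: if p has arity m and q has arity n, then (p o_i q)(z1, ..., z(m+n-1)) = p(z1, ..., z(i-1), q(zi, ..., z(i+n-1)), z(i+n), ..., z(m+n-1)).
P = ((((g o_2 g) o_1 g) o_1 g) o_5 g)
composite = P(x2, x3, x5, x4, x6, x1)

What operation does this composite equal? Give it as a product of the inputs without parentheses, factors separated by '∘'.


x2 ∘ x3 ∘ x5 ∘ x4 ∘ x6 ∘ x1

Under associativity of g, the answer is the x's in reading order.
(x2 ∘ x3) linearizes to x2 ∘ x3
((x2 ∘ x3) ∘ x5) linearizes to x2 ∘ x3 ∘ x5
(x6 ∘ x1) linearizes to x6 ∘ x1
(x4 ∘ (x6 ∘ x1)) linearizes to x4 ∘ x6 ∘ x1
(((x2 ∘ x3) ∘ x5) ∘ (x4 ∘ (x6 ∘ x1))) linearizes to x2 ∘ x3 ∘ x5 ∘ x4 ∘ x6 ∘ x1


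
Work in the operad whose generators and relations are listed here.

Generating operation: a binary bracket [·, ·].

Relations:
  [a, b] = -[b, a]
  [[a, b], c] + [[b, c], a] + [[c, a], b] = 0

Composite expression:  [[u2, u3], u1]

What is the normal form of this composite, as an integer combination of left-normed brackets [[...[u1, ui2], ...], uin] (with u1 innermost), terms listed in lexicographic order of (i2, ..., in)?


-[[u1, u2], u3] + [[u1, u3], u2]

Antisymmetry and Jacobi reduce to u1-anchored left-normed brackets.
Composite bracket: [[u2, u3], u1]
Applying ab - ba throughout gives 4 signed words (2^2 = 4).
Only words starting with u1 matter:
  u1u2u3 appears with sign -1, giving the term -[[u1, u2], u3]
  u1u3u2 appears with sign +1, giving the term +[[u1, u3], u2]


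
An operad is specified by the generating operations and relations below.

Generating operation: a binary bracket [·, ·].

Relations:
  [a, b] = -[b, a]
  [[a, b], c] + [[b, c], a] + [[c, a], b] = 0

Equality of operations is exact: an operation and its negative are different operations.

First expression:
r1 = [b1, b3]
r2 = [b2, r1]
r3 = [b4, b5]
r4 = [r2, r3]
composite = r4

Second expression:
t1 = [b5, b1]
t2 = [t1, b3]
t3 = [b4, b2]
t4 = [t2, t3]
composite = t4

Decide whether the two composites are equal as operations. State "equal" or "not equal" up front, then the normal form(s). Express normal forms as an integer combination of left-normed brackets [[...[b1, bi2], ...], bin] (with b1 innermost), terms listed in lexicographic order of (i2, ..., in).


not equal — first -[[[[b1, b3], b2], b4], b5] + [[[[b1, b3], b2], b5], b4], second [[[[b1, b5], b3], b2], b4] - [[[[b1, b5], b3], b4], b2]

In normal form, the first expression is -[[[[b1, b3], b2], b4], b5] + [[[[b1, b3], b2], b5], b4]
In normal form, the second expression is [[[[b1, b5], b3], b2], b4] - [[[[b1, b5], b3], b4], b2]
The normal forms differ: not equal.


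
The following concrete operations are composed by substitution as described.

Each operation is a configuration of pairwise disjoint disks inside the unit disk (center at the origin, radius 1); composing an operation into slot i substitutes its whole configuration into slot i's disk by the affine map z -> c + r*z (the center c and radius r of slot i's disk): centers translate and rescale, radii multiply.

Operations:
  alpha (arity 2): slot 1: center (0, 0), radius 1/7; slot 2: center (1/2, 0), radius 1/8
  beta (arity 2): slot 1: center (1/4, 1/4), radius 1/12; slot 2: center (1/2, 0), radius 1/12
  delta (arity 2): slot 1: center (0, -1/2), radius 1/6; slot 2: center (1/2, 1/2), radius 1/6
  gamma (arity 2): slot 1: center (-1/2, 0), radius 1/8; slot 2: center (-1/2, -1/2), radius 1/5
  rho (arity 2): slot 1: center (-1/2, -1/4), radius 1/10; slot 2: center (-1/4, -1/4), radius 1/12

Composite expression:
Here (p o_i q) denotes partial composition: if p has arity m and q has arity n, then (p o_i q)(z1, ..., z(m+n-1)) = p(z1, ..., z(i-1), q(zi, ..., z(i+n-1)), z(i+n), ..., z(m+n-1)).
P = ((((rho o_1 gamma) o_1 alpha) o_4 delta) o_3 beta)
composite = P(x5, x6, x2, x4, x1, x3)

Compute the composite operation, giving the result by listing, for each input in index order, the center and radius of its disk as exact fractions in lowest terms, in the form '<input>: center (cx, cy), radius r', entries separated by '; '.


Nesting under rho composes maps z -> c + r*z down each x-path.
tracing x5 down its 3-map path: center (-11/20, -1/4), radius 1/560
tracing x6 down its 3-map path: center (-87/160, -1/4), radius 1/640
tracing x2 down its 3-map path: center (-109/200, -59/200), radius 1/600
tracing x4 down its 3-map path: center (-27/50, -3/10), radius 1/600
tracing x1 down its 2-map path: center (-1/4, -7/24), radius 1/72
tracing x3 down its 2-map path: center (-5/24, -5/24), radius 1/72

x1: center (-1/4, -7/24), radius 1/72; x2: center (-109/200, -59/200), radius 1/600; x3: center (-5/24, -5/24), radius 1/72; x4: center (-27/50, -3/10), radius 1/600; x5: center (-11/20, -1/4), radius 1/560; x6: center (-87/160, -1/4), radius 1/640


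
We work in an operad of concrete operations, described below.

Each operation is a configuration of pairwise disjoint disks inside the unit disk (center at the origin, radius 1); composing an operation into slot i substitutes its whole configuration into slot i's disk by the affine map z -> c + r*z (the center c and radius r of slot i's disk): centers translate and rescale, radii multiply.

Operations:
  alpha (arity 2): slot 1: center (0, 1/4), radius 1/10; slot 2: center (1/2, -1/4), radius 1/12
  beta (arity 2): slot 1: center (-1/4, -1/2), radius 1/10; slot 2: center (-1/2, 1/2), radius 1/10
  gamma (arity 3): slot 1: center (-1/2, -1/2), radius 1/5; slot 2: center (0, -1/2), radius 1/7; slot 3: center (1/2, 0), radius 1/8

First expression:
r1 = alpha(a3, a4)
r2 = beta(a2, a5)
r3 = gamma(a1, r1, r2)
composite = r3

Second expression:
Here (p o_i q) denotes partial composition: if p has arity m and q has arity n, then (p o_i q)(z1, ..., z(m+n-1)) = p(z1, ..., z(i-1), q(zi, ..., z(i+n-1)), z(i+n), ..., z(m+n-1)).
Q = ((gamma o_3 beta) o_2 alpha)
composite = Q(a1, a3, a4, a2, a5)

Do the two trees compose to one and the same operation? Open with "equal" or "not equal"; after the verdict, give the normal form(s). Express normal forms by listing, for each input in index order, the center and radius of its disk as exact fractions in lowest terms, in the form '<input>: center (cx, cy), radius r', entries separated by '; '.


equal: each reduces to a1: center (-1/2, -1/2), radius 1/5; a2: center (15/32, -1/16), radius 1/80; a3: center (0, -13/28), radius 1/70; a4: center (1/14, -15/28), radius 1/84; a5: center (7/16, 1/16), radius 1/80

The first expression reduces to a1: center (-1/2, -1/2), radius 1/5; a2: center (15/32, -1/16), radius 1/80; a3: center (0, -13/28), radius 1/70; a4: center (1/14, -15/28), radius 1/84; a5: center (7/16, 1/16), radius 1/80
The second expression reduces to a1: center (-1/2, -1/2), radius 1/5; a2: center (15/32, -1/16), radius 1/80; a3: center (0, -13/28), radius 1/70; a4: center (1/14, -15/28), radius 1/84; a5: center (7/16, 1/16), radius 1/80
Same normal form: equal.


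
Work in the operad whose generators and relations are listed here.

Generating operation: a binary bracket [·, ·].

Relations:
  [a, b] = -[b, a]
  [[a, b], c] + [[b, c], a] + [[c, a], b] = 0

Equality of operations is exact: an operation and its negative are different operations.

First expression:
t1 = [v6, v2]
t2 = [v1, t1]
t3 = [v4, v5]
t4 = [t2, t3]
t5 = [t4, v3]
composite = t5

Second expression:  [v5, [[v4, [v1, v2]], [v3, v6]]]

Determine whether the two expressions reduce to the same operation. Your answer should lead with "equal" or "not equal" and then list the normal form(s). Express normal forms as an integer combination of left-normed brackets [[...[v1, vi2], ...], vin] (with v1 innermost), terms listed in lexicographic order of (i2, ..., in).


The first expression, normalized: -[[[[[v1, v2], v6], v4], v5], v3] + [[[[[v1, v2], v6], v5], v4], v3] + [[[[[v1, v6], v2], v4], v5], v3] - [[[[[v1, v6], v2], v5], v4], v3]
The second expression, normalized: [[[[[v1, v2], v4], v3], v6], v5] - [[[[[v1, v2], v4], v6], v3], v5]
No match — not equal.

not equal — first -[[[[[v1, v2], v6], v4], v5], v3] + [[[[[v1, v2], v6], v5], v4], v3] + [[[[[v1, v6], v2], v4], v5], v3] - [[[[[v1, v6], v2], v5], v4], v3], second [[[[[v1, v2], v4], v3], v6], v5] - [[[[[v1, v2], v4], v6], v3], v5]


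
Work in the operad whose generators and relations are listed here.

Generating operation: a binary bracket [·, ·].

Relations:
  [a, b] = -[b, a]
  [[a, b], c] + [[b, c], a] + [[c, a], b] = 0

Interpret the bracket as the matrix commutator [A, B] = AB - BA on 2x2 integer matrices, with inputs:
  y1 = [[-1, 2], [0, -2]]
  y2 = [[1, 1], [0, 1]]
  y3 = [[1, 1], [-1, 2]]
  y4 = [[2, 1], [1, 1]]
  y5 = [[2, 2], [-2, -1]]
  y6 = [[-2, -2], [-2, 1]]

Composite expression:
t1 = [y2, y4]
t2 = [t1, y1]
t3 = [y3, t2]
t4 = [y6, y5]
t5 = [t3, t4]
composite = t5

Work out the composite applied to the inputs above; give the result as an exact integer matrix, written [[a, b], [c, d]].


[[60, 80], [120, -60]]

[y2, y4] = [[1, -1], [0, -1]]
[[y2, y4], y1] = [[0, 5], [0, 0]]
[y3, [[y2, y4], y1]] = [[5, -5], [0, -5]]
[y6, y5] = [[8, 0], [-12, -8]]
[[y3, [[y2, y4], y1]], [y6, y5]] = [[60, 80], [120, -60]]


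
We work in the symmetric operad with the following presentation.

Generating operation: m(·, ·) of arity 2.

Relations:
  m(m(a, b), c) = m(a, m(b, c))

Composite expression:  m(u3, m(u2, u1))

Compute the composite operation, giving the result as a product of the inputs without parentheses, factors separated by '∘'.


u3 ∘ u2 ∘ u1

Under associativity of m, the answer is the u's in reading order.
m(u2, u1) flattens to u2 ∘ u1
m(u3, m(u2, u1)) flattens to u3 ∘ u2 ∘ u1


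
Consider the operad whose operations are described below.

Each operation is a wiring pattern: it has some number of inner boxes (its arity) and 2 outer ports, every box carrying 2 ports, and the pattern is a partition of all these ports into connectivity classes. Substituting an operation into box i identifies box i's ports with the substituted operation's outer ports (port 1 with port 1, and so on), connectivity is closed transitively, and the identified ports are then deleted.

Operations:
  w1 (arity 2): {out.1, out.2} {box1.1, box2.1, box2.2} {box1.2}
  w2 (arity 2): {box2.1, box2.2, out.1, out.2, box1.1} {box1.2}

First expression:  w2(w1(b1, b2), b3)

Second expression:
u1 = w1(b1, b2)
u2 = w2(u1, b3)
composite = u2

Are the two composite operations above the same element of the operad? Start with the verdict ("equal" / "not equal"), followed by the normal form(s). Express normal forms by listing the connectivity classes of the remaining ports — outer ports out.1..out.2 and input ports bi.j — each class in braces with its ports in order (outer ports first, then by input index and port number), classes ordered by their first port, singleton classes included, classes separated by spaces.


equal: each reduces to {out.1, out.2, b3.1, b3.2} {b1.1, b2.1, b2.2} {b1.2}


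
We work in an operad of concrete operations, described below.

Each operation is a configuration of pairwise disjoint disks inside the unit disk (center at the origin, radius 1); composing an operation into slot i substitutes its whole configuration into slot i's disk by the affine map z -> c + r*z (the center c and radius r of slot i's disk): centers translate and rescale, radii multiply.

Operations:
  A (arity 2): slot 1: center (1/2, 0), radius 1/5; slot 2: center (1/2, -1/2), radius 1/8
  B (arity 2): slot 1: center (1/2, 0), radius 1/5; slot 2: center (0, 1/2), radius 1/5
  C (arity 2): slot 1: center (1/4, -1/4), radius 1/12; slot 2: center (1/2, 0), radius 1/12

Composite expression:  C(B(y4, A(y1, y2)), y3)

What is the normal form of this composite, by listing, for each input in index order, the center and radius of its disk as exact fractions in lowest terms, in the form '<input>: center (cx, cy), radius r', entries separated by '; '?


y1: center (31/120, -5/24), radius 1/300; y2: center (31/120, -13/60), radius 1/480; y3: center (1/2, 0), radius 1/12; y4: center (7/24, -1/4), radius 1/60

Below C, radii multiply path by path; the y-disk centers shift.
tracing y4 down its 2-map path: center (7/24, -1/4), radius 1/60
tracing y1 down its 3-map path: center (31/120, -5/24), radius 1/300
tracing y2 down its 3-map path: center (31/120, -13/60), radius 1/480
tracing y3 down its 1-map path: center (1/2, 0), radius 1/12


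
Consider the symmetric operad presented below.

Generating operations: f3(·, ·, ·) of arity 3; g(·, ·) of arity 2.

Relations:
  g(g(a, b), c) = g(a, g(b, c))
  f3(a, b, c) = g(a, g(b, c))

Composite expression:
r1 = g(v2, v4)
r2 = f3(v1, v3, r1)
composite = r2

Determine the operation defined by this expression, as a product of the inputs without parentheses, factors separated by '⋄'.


v1 ⋄ v3 ⋄ v2 ⋄ v4


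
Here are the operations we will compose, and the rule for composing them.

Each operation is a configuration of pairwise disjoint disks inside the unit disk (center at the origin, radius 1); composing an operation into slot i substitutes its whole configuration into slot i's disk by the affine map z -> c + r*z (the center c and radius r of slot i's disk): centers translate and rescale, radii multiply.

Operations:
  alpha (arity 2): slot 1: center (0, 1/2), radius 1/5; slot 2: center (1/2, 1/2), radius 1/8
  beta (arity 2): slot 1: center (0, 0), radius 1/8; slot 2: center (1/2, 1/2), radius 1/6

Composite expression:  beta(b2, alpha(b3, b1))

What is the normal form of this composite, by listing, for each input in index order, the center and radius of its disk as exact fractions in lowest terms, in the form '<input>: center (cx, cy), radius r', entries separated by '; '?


b1: center (7/12, 7/12), radius 1/48; b2: center (0, 0), radius 1/8; b3: center (1/2, 7/12), radius 1/30

Nesting under beta composes maps z -> c + r*z down each b-path.
input b2: composing its 1 substitution step yields center (0, 0), radius 1/8
input b3: composing its 2 substitution steps yields center (1/2, 7/12), radius 1/30
input b1: composing its 2 substitution steps yields center (7/12, 7/12), radius 1/48


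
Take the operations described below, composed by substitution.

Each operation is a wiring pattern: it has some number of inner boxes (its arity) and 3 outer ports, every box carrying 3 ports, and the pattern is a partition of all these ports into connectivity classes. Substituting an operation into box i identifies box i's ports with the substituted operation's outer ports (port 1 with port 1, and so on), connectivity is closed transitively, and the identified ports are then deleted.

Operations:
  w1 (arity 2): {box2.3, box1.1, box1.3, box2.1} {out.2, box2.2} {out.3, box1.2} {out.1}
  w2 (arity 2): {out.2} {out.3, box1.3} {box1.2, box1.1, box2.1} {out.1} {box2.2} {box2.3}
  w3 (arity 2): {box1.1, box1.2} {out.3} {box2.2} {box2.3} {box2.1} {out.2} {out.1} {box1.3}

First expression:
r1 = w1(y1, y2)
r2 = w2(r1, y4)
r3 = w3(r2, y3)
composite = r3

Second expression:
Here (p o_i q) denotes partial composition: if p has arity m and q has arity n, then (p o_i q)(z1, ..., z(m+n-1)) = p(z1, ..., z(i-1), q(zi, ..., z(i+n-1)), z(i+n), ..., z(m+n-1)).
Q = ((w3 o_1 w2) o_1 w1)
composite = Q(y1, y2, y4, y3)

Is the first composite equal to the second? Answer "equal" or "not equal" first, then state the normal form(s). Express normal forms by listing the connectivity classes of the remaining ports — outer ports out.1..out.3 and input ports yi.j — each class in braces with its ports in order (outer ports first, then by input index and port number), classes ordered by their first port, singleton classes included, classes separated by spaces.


In normal form, the first expression is {out.1} {out.2} {out.3} {y1.1, y1.3, y2.1, y2.3} {y1.2} {y2.2, y4.1} {y3.1} {y3.2} {y3.3} {y4.2} {y4.3}
In normal form, the second expression is {out.1} {out.2} {out.3} {y1.1, y1.3, y2.1, y2.3} {y1.2} {y2.2, y4.1} {y3.1} {y3.2} {y3.3} {y4.2} {y4.3}
Identical normal forms: equal.

equal — both sides give {out.1} {out.2} {out.3} {y1.1, y1.3, y2.1, y2.3} {y1.2} {y2.2, y4.1} {y3.1} {y3.2} {y3.3} {y4.2} {y4.3}


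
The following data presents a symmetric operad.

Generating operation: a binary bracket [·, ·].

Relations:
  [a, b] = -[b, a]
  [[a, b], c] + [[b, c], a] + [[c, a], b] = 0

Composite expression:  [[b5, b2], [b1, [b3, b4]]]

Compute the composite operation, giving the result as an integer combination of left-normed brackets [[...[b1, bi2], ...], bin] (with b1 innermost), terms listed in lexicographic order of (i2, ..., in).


[[[[b1, b3], b4], b2], b5] - [[[[b1, b3], b4], b5], b2] - [[[[b1, b4], b3], b2], b5] + [[[[b1, b4], b3], b5], b2]

Expand each bracket as ab - ba; the b1-initial words give the coefficients.
Composite bracket: [[b5, b2], [b1, [b3, b4]]]
Under [a, b] = ab - ba we get 16 signed associative words (2^4 = 16).
Only words starting with b1 matter:
  sign of b1b3b4b2b5 is +1, so it contributes +[[[[b1, b3], b4], b2], b5]
  sign of b1b3b4b5b2 is -1, so it contributes -[[[[b1, b3], b4], b5], b2]
  sign of b1b4b3b2b5 is -1, so it contributes -[[[[b1, b4], b3], b2], b5]
  sign of b1b4b3b5b2 is +1, so it contributes +[[[[b1, b4], b3], b5], b2]


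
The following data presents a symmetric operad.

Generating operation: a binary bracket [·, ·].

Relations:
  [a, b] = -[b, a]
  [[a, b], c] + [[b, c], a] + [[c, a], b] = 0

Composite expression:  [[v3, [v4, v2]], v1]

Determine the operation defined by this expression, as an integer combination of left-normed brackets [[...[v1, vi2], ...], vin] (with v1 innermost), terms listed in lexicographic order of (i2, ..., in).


In the tensor algebra, words opening v1 carry the v1-anchored form.
Composite bracket: [[v3, [v4, v2]], v1]
Applying ab - ba throughout gives 8 signed words (2^3 = 8).
The v1-initial words carry the normal form:
  from v1v2v4v3, sign -1: term -[[[v1, v2], v4], v3]
  from v1v3v2v4, sign +1: term +[[[v1, v3], v2], v4]
  from v1v3v4v2, sign -1: term -[[[v1, v3], v4], v2]
  from v1v4v2v3, sign +1: term +[[[v1, v4], v2], v3]

-[[[v1, v2], v4], v3] + [[[v1, v3], v2], v4] - [[[v1, v3], v4], v2] + [[[v1, v4], v2], v3]


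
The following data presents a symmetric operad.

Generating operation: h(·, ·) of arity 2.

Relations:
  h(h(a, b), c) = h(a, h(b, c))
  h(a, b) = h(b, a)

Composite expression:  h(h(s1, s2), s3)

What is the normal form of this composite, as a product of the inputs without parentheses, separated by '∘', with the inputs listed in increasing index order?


Shape and order are irrelevant to h; the s-input set decides.
h(s1, s2) flattens to s1 ∘ s2
h(h(s1, s2), s3) flattens to s1 ∘ s2 ∘ s3
commutativity sorts the factors: s1 ∘ s2 ∘ s3

s1 ∘ s2 ∘ s3


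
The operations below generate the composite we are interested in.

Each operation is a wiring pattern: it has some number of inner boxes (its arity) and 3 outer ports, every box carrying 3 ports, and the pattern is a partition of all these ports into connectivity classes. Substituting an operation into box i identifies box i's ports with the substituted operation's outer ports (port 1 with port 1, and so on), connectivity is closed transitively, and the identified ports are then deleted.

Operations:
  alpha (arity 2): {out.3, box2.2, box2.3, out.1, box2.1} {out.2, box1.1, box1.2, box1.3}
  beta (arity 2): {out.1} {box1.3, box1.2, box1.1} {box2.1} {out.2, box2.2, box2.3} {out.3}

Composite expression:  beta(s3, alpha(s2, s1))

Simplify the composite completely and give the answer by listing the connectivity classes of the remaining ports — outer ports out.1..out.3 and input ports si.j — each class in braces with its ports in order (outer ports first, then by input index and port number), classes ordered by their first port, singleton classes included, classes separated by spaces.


{out.1} {out.2, s1.1, s1.2, s1.3, s2.1, s2.2, s2.3} {out.3} {s3.1, s3.2, s3.3}

Reachability decides: close wires over beta-identified ports.
through alpha, on inputs (s2, s1): {out.1, out.3, s1.1, s1.2, s1.3} {out.2, s2.1, s2.2, s2.3} (out.j = stage outer ports)
through beta, on inputs (s3, s2, s1): {out.1} {out.2, s1.1, s1.2, s1.3, s2.1, s2.2, s2.3} {out.3} {s3.1, s3.2, s3.3} (out.j = stage outer ports)


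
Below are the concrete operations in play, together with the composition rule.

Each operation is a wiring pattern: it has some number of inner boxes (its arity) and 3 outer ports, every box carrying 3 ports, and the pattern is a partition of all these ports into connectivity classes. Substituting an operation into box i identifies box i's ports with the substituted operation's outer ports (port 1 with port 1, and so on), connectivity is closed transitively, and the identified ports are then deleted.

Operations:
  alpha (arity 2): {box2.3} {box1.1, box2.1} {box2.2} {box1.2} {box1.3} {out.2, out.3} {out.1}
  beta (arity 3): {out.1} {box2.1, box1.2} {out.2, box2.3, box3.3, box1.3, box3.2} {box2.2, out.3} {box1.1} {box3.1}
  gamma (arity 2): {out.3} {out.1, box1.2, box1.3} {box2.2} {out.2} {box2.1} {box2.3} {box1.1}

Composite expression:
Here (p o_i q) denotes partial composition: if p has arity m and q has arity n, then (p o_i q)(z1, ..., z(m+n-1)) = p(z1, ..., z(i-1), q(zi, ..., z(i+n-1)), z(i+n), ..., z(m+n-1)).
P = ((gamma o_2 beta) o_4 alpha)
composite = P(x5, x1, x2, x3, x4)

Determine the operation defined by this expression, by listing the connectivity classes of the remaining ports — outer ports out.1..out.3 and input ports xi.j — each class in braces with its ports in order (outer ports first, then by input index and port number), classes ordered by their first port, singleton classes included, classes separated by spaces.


Connectivity passes through glued gamma-boundaries; trace each wire chain.
stage alpha: inputs (x3, x4), connectivity {out.1} {out.2, out.3} {x3.1, x4.1} {x3.2} {x3.3} {x4.2} {x4.3}, out.j its boundary
stage beta: inputs (x1, x2, x3, x4), connectivity {out.1} {out.2, x1.3, x2.3} {out.3, x2.2} {x1.1} {x1.2, x2.1} {x3.1, x4.1} {x3.2} {x3.3} {x4.2} {x4.3}, out.j its boundary
stage gamma: inputs (x5, x1, x2, x3, x4), connectivity {out.1, x5.2, x5.3} {out.2} {out.3} {x1.1} {x1.2, x2.1} {x1.3, x2.3} {x2.2} {x3.1, x4.1} {x3.2} {x3.3} {x4.2} {x4.3} {x5.1}, out.j its boundary

{out.1, x5.2, x5.3} {out.2} {out.3} {x1.1} {x1.2, x2.1} {x1.3, x2.3} {x2.2} {x3.1, x4.1} {x3.2} {x3.3} {x4.2} {x4.3} {x5.1}


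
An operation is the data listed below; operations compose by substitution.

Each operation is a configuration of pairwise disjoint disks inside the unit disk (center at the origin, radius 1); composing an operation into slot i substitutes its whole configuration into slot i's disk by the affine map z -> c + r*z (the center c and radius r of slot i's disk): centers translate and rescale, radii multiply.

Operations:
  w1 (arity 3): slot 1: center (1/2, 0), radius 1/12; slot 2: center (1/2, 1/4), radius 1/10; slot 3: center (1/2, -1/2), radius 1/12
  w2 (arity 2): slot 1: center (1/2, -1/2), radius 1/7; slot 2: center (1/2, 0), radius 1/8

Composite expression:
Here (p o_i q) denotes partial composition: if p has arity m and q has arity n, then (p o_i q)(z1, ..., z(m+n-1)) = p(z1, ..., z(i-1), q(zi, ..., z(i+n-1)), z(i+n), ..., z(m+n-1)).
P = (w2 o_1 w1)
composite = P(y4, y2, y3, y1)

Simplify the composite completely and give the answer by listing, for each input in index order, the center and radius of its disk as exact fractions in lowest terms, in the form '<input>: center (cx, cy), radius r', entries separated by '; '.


Below w2, radii multiply path by path; the y-disk centers shift.
y4 passes through 2 substitutions, ending at center (4/7, -1/2), radius 1/84
y2 passes through 2 substitutions, ending at center (4/7, -13/28), radius 1/70
y3 passes through 2 substitutions, ending at center (4/7, -4/7), radius 1/84
y1 passes through 1 substitution, ending at center (1/2, 0), radius 1/8

y1: center (1/2, 0), radius 1/8; y2: center (4/7, -13/28), radius 1/70; y3: center (4/7, -4/7), radius 1/84; y4: center (4/7, -1/2), radius 1/84


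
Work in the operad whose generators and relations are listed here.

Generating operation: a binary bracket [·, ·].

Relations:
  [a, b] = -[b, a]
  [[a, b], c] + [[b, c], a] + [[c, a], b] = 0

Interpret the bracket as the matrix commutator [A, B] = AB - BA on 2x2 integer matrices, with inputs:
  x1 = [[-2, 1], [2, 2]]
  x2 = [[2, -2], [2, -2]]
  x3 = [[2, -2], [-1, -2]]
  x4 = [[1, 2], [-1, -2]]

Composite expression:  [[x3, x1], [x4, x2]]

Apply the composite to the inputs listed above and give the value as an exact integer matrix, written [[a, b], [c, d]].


[[-16, 100], [-76, 16]]


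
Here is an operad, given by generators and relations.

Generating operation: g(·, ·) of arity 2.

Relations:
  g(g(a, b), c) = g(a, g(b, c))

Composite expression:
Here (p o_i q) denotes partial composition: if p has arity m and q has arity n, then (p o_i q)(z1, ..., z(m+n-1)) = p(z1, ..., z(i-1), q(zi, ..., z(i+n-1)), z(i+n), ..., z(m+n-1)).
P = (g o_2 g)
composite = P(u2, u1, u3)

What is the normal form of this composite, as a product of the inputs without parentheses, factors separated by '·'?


u2 · u1 · u3


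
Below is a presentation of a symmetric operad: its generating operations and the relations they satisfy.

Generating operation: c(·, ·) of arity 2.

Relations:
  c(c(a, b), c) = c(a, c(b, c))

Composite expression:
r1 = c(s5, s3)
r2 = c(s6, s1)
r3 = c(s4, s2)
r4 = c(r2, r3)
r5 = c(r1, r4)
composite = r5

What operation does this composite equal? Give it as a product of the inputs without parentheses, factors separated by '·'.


s5 · s3 · s6 · s1 · s4 · s2


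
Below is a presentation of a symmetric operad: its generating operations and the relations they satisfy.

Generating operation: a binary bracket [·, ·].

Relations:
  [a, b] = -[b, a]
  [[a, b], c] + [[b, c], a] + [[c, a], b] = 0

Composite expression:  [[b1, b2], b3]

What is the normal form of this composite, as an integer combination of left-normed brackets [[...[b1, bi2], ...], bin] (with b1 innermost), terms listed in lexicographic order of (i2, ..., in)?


[[b1, b2], b3]

Antisymmetry and Jacobi reduce to b1-anchored left-normed brackets.
Composite bracket: [[b1, b2], b3]
Full expansion: 4 signed words from ab - ba (2^2 = 4).
Collect the words opening with b1:
  b1b2b3 appears with sign +1, giving the term +[[b1, b2], b3]


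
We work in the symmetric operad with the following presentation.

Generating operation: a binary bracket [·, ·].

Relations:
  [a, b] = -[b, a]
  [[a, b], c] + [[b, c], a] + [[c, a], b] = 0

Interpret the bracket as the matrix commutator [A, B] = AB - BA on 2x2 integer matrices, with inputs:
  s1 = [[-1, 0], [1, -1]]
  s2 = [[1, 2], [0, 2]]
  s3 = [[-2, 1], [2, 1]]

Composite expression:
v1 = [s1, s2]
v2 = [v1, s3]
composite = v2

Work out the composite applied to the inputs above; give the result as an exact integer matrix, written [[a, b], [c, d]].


[[1, -4], [11, -1]]

[s1, s2] = [[-2, 0], [-1, 2]]
[[s1, s2], s3] = [[1, -4], [11, -1]]


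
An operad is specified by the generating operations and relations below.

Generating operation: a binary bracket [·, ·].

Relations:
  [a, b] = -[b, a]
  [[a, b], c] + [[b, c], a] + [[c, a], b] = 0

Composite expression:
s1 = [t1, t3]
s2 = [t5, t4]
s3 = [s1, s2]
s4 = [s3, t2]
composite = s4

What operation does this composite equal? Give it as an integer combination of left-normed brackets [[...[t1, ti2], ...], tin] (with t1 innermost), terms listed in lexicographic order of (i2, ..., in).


-[[[[t1, t3], t4], t5], t2] + [[[[t1, t3], t5], t4], t2]

Expand each bracket as ab - ba; the t1-initial words give the coefficients.
Composite bracket: [[[t1, t3], [t5, t4]], t2]
Full expansion: 16 signed words from ab - ba (2^4 = 16).
Words beginning with t1 determine it all:
  the word t1t3t4t5t2 carries sign -1 and contributes -[[[[t1, t3], t4], t5], t2]
  the word t1t3t5t4t2 carries sign +1 and contributes +[[[[t1, t3], t5], t4], t2]


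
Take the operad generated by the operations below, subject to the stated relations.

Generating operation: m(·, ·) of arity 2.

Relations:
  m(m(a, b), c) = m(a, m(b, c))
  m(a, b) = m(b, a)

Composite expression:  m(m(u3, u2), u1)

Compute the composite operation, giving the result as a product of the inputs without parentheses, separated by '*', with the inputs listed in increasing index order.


u1 * u2 * u3

Any arrangement under m is one operation, so sort the u-inputs.
m(u3, u2) collapses to u3 * u2
m(m(u3, u2), u1) collapses to u3 * u2 * u1
commutativity sorts the factors: u1 * u2 * u3


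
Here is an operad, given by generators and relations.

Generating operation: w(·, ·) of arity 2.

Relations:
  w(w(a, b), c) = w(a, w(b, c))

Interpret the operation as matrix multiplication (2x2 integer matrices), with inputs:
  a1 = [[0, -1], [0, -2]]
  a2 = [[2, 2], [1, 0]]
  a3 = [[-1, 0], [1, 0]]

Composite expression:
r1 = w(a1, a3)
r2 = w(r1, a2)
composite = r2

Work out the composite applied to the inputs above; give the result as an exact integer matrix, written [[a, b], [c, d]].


[[-2, -2], [-4, -4]]


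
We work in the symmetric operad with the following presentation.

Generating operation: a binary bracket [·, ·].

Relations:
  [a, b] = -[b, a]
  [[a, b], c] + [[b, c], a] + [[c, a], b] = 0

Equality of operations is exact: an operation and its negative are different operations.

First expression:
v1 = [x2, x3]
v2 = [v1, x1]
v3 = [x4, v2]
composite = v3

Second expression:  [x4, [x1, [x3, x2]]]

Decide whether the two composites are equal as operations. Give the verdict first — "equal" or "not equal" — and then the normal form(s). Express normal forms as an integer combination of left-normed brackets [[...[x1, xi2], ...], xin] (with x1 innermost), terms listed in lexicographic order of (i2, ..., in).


equal: each reduces to [[[x1, x2], x3], x4] - [[[x1, x3], x2], x4]

The first composite normalizes to [[[x1, x2], x3], x4] - [[[x1, x3], x2], x4]
The second composite normalizes to [[[x1, x2], x3], x4] - [[[x1, x3], x2], x4]
Same normal form: equal.


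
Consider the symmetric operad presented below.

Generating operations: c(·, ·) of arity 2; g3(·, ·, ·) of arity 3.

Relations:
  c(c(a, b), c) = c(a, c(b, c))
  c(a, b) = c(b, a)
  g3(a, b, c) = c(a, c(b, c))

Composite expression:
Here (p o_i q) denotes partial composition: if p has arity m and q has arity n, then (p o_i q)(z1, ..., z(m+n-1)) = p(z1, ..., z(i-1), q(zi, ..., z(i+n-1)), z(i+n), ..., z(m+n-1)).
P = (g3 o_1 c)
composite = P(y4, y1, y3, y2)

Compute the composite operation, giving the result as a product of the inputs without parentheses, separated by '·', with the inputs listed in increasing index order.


Any arrangement under g3 is one operation, so sort the y-inputs.
c(y4, y1) unparenthesizes to y4 · y1
g3(c(y4, y1), y3, y2) unparenthesizes to y4 · y1 · y3 · y2
sorting the factors by input index: y1 · y2 · y3 · y4

y1 · y2 · y3 · y4


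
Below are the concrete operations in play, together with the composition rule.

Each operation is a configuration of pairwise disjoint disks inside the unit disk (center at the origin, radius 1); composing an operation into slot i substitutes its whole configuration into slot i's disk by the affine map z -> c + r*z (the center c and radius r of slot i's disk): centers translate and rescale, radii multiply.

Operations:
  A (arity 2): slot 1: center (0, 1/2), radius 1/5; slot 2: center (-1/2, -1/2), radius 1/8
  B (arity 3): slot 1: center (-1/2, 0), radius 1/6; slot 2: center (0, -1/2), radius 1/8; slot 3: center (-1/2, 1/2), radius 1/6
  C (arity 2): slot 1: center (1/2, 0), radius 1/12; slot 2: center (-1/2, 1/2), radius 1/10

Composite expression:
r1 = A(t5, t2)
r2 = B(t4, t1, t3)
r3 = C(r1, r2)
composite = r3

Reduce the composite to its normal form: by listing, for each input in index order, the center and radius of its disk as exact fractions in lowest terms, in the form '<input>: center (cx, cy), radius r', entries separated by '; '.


t1: center (-1/2, 9/20), radius 1/80; t2: center (11/24, -1/24), radius 1/96; t3: center (-11/20, 11/20), radius 1/60; t4: center (-11/20, 1/2), radius 1/60; t5: center (1/2, 1/24), radius 1/60


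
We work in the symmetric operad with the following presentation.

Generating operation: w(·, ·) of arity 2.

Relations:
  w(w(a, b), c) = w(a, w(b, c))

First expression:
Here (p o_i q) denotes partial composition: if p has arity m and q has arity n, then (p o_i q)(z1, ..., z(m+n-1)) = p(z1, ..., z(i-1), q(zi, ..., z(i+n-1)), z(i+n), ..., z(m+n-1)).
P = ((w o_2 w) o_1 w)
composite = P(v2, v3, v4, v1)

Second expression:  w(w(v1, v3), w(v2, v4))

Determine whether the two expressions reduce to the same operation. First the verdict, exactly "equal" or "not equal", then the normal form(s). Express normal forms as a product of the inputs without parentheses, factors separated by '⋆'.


not equal; the first gives v2 ⋆ v3 ⋆ v4 ⋆ v1 and the second v1 ⋆ v3 ⋆ v2 ⋆ v4

Normal form of the first expression: v2 ⋆ v3 ⋆ v4 ⋆ v1
Normal form of the second expression: v1 ⋆ v3 ⋆ v2 ⋆ v4
Distinct normal forms: not equal.


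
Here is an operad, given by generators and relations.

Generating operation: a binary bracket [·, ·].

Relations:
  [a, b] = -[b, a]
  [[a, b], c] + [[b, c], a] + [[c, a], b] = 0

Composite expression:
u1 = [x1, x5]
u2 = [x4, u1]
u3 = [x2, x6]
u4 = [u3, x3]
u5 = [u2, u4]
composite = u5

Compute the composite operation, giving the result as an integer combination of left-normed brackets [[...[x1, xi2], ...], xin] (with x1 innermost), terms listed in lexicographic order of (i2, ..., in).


-[[[[[x1, x5], x4], x2], x6], x3] + [[[[[x1, x5], x4], x3], x2], x6] - [[[[[x1, x5], x4], x3], x6], x2] + [[[[[x1, x5], x4], x6], x2], x3]

Expand each bracket as ab - ba; the x1-initial words give the coefficients.
Composite bracket: [[x4, [x1, x5]], [[x2, x6], x3]]
Applying ab - ba throughout gives 32 signed words (2^5 = 32).
Words beginning with x1 determine it all:
  sign of x1x5x4x2x6x3 is -1, so it contributes -[[[[[x1, x5], x4], x2], x6], x3]
  sign of x1x5x4x3x2x6 is +1, so it contributes +[[[[[x1, x5], x4], x3], x2], x6]
  sign of x1x5x4x3x6x2 is -1, so it contributes -[[[[[x1, x5], x4], x3], x6], x2]
  sign of x1x5x4x6x2x3 is +1, so it contributes +[[[[[x1, x5], x4], x6], x2], x3]


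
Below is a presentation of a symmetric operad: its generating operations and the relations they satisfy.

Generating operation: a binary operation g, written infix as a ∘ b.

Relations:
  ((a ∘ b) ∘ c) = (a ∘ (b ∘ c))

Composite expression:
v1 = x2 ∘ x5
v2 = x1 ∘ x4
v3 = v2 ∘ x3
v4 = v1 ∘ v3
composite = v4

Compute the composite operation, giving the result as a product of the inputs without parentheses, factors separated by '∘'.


x2 ∘ x5 ∘ x1 ∘ x4 ∘ x3

The g-tree's shape is irrelevant; the x-reading-order decides.
(x2 ∘ x5) collapses to x2 ∘ x5
(x1 ∘ x4) collapses to x1 ∘ x4
((x1 ∘ x4) ∘ x3) collapses to x1 ∘ x4 ∘ x3
((x2 ∘ x5) ∘ ((x1 ∘ x4) ∘ x3)) collapses to x2 ∘ x5 ∘ x1 ∘ x4 ∘ x3


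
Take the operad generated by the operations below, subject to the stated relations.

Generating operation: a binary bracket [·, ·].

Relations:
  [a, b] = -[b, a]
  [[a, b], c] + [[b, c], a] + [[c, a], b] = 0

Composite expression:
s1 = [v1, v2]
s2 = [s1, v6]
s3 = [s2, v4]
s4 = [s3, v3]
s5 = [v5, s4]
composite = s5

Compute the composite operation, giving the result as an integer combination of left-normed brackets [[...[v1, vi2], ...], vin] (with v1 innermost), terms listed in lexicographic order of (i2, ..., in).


-[[[[[v1, v2], v6], v4], v3], v5]


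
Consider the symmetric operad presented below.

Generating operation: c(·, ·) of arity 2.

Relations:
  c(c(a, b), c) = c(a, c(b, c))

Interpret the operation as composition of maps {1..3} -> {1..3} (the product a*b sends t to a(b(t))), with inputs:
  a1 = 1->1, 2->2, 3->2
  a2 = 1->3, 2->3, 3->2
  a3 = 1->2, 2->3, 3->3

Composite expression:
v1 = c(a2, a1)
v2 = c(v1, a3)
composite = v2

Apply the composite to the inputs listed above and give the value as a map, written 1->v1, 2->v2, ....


1->3, 2->3, 3->3


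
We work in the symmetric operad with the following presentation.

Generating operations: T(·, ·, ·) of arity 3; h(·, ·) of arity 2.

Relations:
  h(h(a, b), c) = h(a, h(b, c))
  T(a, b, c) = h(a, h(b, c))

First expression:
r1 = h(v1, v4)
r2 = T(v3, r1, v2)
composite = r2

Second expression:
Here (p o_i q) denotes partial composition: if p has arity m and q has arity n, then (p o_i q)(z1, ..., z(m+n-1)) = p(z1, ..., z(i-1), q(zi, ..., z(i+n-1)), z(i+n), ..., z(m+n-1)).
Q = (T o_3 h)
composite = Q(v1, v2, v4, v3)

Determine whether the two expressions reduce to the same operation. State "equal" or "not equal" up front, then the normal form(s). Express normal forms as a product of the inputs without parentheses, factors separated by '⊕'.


not equal; first: v3 ⊕ v1 ⊕ v4 ⊕ v2; second: v1 ⊕ v2 ⊕ v4 ⊕ v3

The first expression, normalized: v3 ⊕ v1 ⊕ v4 ⊕ v2
The second expression, normalized: v1 ⊕ v2 ⊕ v4 ⊕ v3
No match — not equal.
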